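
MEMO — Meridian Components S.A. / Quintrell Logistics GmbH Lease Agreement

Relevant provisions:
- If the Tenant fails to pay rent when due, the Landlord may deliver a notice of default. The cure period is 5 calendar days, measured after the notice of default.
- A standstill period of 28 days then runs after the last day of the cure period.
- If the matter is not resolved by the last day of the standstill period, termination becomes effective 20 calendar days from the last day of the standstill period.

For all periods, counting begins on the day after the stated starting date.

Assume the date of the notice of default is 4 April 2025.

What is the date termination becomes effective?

Adding 5 calendar days to 4 April 2025 gives 9 April 2025, which is the last day of the cure period.
The last day of the standstill period: 9 April 2025 + 28 days = 7 May 2025.
The date termination becomes effective: 7 May 2025 + 20 days = 27 May 2025.

27 May 2025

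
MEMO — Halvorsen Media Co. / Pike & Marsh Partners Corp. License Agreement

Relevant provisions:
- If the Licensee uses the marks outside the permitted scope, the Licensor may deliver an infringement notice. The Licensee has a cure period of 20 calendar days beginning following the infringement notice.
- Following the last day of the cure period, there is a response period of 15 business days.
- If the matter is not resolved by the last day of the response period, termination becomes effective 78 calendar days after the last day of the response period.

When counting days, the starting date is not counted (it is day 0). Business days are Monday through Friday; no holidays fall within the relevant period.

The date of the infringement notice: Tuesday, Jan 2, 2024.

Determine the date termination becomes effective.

Apr 30, 2024

Adding 20 calendar days to Jan 2, 2024 gives Jan 22, 2024, which is the last day of the cure period.
The last day of the response period: counting 15 business days from Monday, Jan 22, 2024 (Jan 23, Jan 24, Jan 25, Jan 26, …, Feb 8, Feb 9, Feb 12, skipping weekends) reaches Monday, Feb 12, 2024.
The date termination becomes effective: Feb 12, 2024 + 78 days = Apr 30, 2024.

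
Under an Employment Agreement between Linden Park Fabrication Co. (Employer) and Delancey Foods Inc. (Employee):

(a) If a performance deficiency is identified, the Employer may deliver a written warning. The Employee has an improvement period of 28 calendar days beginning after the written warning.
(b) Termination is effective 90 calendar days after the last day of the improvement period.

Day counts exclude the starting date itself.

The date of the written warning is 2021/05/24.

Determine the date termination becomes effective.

The last day of the improvement period: 28 calendar days after 2021/05/24 is 2021/06/21.
The date termination becomes effective: 2021/06/21 + 90 days = 2021/09/19.

2021/09/19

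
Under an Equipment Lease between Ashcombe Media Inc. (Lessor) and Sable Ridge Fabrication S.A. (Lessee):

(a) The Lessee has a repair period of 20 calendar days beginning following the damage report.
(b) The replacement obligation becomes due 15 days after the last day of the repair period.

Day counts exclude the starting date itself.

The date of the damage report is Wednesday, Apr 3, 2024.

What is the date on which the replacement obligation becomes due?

May 8, 2024

The last day of the repair period: Apr 3, 2024 + 20 days = Apr 23, 2024.
Adding 15 calendar days to Apr 23, 2024 gives May 8, 2024, which is the date on which the replacement obligation becomes due.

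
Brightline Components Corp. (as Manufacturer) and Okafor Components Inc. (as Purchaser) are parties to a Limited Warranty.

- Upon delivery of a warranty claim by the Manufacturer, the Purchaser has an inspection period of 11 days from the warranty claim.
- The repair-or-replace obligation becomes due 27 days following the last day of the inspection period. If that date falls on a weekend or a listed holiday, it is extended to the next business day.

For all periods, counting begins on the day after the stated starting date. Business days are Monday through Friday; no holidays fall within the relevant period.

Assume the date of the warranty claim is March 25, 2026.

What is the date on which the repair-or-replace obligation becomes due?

Adding 11 calendar days to March 25, 2026 gives April 5, 2026, which is the last day of the inspection period.
Adding 27 calendar days to April 5, 2026 gives May 2, 2026, which is the date on which the repair-or-replace obligation becomes due. That falls on a Saturday, so it rolls to the next business day, Monday, May 4, 2026.

May 4, 2026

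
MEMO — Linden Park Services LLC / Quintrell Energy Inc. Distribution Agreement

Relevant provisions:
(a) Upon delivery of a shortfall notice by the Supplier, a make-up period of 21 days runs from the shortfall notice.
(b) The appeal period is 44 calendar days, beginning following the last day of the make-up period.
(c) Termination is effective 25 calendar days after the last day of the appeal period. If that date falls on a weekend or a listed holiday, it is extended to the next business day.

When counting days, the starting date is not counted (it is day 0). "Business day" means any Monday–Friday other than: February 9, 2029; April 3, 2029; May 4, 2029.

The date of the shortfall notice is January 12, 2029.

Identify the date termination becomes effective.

Adding 21 calendar days to January 12, 2029 gives February 2, 2029, which is the last day of the make-up period.
The last day of the appeal period: 44 calendar days after February 2, 2029 is March 18, 2029.
Adding 25 calendar days to March 18, 2029 gives April 12, 2029, which is the date termination becomes effective. April 12, 2029 is a Thursday and is not a listed holiday, so no roll-forward applies.

April 12, 2029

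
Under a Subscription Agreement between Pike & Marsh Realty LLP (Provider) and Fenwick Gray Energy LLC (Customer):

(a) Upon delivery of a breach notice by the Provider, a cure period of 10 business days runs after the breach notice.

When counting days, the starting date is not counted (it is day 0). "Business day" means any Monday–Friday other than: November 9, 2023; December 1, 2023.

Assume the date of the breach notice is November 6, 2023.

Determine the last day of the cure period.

November 21, 2023

From Monday, November 6, 2023, 10 business days (Nov 7, Nov 8, Nov 10, Nov 13, Nov 14, Nov 15, Nov 16, Nov 17, Nov 20, Nov 21, skipping weekends and the listed holiday on Nov 9) brings us to Tuesday, November 21, 2023, which is the last day of the cure period.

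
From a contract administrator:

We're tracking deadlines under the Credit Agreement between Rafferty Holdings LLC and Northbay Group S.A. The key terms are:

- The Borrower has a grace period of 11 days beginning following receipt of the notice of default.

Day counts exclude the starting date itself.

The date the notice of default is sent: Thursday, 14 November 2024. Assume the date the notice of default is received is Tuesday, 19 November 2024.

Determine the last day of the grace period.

The last day of the grace period: 11 calendar days after 19 November 2024 is 30 November 2024.

30 November 2024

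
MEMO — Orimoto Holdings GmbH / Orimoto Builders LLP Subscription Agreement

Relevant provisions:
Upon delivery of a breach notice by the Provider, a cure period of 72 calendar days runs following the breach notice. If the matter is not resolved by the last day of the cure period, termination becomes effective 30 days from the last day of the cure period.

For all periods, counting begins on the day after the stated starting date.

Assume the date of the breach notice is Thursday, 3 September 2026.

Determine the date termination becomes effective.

The last day of the cure period: 72 calendar days after 3 September 2026 is 14 November 2026.
Adding 30 calendar days to 14 November 2026 gives 14 December 2026, which is the date termination becomes effective.

14 December 2026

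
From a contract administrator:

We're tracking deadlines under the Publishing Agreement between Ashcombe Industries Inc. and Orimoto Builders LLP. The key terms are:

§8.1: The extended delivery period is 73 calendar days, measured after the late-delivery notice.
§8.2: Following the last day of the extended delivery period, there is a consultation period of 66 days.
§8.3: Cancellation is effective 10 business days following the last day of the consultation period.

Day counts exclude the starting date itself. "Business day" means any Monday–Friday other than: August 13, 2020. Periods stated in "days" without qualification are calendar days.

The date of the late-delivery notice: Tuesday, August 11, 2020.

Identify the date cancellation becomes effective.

January 11, 2021

The last day of the extended delivery period: 73 calendar days after August 11, 2020 is October 23, 2020.
The last day of the consultation period: 66 calendar days after October 23, 2020 is December 28, 2020.
The date cancellation becomes effective: 10 business days after Monday, December 28, 2020, skipping weekends — Dec 29, Dec 30, Dec 31, Jan 1, Jan 4, Jan 5, Jan 6, Jan 7, Jan 8, Jan 11 — lands on Monday, January 11, 2021.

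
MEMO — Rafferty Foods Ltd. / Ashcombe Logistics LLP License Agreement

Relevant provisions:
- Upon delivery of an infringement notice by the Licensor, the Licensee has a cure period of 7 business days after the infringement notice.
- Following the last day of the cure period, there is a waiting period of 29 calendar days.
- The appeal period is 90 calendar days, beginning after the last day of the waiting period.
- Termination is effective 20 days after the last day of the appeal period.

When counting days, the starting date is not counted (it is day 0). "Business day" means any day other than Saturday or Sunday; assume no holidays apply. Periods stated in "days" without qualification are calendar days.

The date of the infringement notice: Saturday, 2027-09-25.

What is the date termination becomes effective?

The last day of the cure period: counting 7 business days from Saturday, 2027-09-25 (Sep 27, Sep 28, Sep 29, Sep 30, Oct 1, Oct 4, Oct 5, skipping weekends) reaches Tuesday, 2027-10-05.
The last day of the waiting period: 29 calendar days after 2027-10-05 is 2027-11-03.
The last day of the appeal period: 90 calendar days after 2027-11-03 is 2028-02-01.
Adding 20 calendar days to 2028-02-01 gives 2028-02-21, which is the date termination becomes effective.

2028-02-21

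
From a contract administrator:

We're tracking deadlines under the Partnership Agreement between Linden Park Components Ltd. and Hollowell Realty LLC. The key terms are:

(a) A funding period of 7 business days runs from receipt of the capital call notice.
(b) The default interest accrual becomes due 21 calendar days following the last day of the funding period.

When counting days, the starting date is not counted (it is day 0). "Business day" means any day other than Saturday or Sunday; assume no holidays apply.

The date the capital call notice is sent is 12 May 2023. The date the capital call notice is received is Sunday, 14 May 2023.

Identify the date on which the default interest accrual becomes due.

13 June 2023

From Sunday, 14 May 2023, 7 business days (May 15, May 16, May 17, May 18, May 19, May 22, May 23, skipping weekends) brings us to Tuesday, 23 May 2023, which is the last day of the funding period.
The date on which the default interest accrual becomes due: 23 May 2023 + 21 days = 13 June 2023.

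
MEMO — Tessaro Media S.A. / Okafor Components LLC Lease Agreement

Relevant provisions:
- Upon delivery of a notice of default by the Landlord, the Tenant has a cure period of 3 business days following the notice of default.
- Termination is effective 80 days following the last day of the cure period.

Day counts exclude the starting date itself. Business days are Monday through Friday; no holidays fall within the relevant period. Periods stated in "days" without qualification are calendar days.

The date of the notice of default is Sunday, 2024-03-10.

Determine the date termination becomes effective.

2024-06-01

The last day of the cure period: counting 3 business days from Sunday, 2024-03-10 (Mar 11, Mar 12, Mar 13, skipping weekends) reaches Wednesday, 2024-03-13.
The date termination becomes effective: 2024-03-13 + 80 days = 2024-06-01.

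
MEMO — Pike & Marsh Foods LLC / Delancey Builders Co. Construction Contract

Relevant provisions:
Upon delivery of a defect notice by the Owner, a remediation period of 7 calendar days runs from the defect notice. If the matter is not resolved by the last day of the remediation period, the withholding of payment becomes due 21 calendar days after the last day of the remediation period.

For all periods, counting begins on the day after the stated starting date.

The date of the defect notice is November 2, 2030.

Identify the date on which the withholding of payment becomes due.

The last day of the remediation period: 7 calendar days after November 2, 2030 is November 9, 2030.
Adding 21 calendar days to November 9, 2030 gives November 30, 2030, which is the date on which the withholding of payment becomes due.

November 30, 2030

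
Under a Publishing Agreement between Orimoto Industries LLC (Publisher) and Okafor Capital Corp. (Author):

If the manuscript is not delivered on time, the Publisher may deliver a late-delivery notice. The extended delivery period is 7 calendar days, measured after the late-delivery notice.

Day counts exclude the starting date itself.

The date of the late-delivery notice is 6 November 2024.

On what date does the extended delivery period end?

13 November 2024

The last day of the extended delivery period: 7 calendar days after 6 November 2024 is 13 November 2024.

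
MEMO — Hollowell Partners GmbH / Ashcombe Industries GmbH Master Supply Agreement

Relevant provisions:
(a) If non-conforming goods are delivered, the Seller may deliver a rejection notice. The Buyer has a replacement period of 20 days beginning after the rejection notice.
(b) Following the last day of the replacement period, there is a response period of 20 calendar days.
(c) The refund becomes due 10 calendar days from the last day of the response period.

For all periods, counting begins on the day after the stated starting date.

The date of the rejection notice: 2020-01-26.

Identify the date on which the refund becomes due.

The last day of the replacement period: 20 calendar days after 2020-01-26 is 2020-02-15.
The last day of the response period: 20 calendar days after 2020-02-15 is 2020-03-06.
The date on which the refund becomes due: 10 calendar days after 2020-03-06 is 2020-03-16.

2020-03-16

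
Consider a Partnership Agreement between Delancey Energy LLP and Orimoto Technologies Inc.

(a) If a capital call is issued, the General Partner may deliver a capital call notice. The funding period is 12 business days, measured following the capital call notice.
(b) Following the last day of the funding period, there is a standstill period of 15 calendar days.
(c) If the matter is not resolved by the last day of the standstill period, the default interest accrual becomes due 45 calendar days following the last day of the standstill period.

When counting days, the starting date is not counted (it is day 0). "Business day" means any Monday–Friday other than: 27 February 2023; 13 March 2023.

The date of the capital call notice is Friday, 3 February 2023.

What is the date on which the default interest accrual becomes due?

The last day of the funding period: 12 business days after Friday, 3 February 2023, skipping weekends — Feb 6, Feb 7, Feb 8, Feb 9, …, Feb 17, Feb 20, Feb 21 — lands on Tuesday, 21 February 2023.
Adding 15 calendar days to 21 February 2023 gives 8 March 2023, which is the last day of the standstill period.
The date on which the default interest accrual becomes due: 8 March 2023 + 45 days = 22 April 2023.

22 April 2023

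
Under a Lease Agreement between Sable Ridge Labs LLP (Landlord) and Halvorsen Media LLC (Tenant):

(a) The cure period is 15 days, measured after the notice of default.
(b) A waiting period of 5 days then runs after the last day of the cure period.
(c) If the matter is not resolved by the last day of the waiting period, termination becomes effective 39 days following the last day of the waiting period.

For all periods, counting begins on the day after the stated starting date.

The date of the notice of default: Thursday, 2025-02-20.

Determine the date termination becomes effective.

The last day of the cure period: 2025-02-20 + 15 days = 2025-03-07.
The last day of the waiting period: 2025-03-07 + 5 days = 2025-03-12.
The date termination becomes effective: 2025-03-12 + 39 days = 2025-04-20.

2025-04-20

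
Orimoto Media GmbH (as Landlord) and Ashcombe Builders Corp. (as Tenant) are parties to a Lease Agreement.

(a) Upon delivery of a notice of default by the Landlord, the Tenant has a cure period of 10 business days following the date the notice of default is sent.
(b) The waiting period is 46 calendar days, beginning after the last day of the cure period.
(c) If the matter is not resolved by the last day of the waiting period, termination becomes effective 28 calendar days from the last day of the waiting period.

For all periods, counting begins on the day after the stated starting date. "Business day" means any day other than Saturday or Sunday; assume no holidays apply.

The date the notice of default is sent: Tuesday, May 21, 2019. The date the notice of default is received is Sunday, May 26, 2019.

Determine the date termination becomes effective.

The last day of the cure period: 10 business days after Tuesday, May 21, 2019, skipping weekends — May 22, May 23, May 24, May 27, May 28, May 29, May 30, May 31, Jun 3, Jun 4 — lands on Tuesday, June 4, 2019.
Adding 46 calendar days to June 4, 2019 gives July 20, 2019, which is the last day of the waiting period.
Adding 28 calendar days to July 20, 2019 gives August 17, 2019, which is the date termination becomes effective.

August 17, 2019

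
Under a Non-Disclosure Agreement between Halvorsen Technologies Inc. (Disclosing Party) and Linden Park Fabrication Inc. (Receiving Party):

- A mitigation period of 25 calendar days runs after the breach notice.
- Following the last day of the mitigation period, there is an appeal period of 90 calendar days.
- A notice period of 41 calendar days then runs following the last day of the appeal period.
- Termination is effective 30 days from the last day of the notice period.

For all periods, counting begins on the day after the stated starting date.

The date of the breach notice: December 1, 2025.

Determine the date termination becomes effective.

June 5, 2026

Adding 25 calendar days to December 1, 2025 gives December 26, 2025, which is the last day of the mitigation period.
The last day of the appeal period: December 26, 2025 + 90 days = March 26, 2026.
The last day of the notice period: 41 calendar days after March 26, 2026 is May 6, 2026.
The date termination becomes effective: 30 calendar days after May 6, 2026 is June 5, 2026.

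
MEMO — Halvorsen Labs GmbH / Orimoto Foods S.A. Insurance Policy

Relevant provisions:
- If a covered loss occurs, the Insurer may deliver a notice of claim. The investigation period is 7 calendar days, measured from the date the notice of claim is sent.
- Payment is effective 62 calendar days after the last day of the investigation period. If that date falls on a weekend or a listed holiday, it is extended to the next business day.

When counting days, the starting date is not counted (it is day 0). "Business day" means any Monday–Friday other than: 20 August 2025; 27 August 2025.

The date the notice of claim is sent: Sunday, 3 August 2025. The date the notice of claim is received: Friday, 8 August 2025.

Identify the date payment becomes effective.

The last day of the investigation period: 7 calendar days after 3 August 2025 is 10 August 2025.
Adding 62 calendar days to 10 August 2025 gives 11 October 2025, which is the date payment becomes effective. That falls on a Saturday, so it rolls to the next business day, Monday, 13 October 2025.

13 October 2025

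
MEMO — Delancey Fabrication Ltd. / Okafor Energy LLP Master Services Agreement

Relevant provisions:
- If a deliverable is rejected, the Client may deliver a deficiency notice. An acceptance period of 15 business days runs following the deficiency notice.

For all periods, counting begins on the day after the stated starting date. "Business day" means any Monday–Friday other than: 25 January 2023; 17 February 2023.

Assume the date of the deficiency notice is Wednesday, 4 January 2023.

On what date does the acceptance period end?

The last day of the acceptance period: 15 business days after Wednesday, 4 January 2023, skipping weekends and the listed holiday on Jan 25 — Jan 5, Jan 6, Jan 9, Jan 10, …, Jan 23, Jan 24, Jan 26 — lands on Thursday, 26 January 2023.

26 January 2023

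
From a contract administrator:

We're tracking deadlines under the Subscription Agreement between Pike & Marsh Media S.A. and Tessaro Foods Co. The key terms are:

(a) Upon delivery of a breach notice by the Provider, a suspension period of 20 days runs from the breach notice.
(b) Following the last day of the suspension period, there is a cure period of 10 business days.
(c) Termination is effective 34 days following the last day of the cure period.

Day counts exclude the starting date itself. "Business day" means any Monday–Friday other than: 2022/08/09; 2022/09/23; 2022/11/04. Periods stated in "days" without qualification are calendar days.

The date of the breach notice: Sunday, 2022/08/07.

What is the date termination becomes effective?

2022/10/13

The last day of the suspension period: 2022/08/07 + 20 days = 2022/08/27.
The last day of the cure period: counting 10 business days from Saturday, 2022/08/27 (Aug 29, Aug 30, Aug 31, Sep 1, Sep 2, Sep 5, Sep 6, Sep 7, Sep 8, Sep 9, skipping weekends) reaches Friday, 2022/09/09.
Adding 34 calendar days to 2022/09/09 gives 2022/10/13, which is the date termination becomes effective.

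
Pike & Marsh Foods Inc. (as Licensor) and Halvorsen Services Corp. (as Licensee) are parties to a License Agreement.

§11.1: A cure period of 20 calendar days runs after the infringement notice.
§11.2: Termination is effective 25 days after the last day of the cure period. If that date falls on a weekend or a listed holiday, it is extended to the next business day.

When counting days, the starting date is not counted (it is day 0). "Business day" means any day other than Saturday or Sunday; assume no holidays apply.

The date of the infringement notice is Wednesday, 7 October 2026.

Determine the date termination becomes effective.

The last day of the cure period: 7 October 2026 + 20 days = 27 October 2026.
The date termination becomes effective: 27 October 2026 + 25 days = 21 November 2026. That falls on a Saturday, so it rolls to the next business day, Monday, 23 November 2026.

23 November 2026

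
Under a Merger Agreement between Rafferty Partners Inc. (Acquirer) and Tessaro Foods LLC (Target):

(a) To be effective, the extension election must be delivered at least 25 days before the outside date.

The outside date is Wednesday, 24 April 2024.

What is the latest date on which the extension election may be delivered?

30 March 2024

24 April 2024 minus 25 days is 30 March 2024.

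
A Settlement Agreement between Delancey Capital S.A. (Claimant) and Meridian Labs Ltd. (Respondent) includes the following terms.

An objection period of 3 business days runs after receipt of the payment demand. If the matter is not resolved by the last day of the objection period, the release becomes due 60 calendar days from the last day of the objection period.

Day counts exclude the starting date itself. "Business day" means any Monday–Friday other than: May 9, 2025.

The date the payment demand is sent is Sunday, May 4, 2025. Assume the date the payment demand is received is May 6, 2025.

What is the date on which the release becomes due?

The last day of the objection period: 3 business days after Tuesday, May 6, 2025, skipping weekends and the listed holiday on May 9 — May 7, May 8, May 12 — lands on Monday, May 12, 2025.
The date on which the release becomes due: 60 calendar days after May 12, 2025 is July 11, 2025.

July 11, 2025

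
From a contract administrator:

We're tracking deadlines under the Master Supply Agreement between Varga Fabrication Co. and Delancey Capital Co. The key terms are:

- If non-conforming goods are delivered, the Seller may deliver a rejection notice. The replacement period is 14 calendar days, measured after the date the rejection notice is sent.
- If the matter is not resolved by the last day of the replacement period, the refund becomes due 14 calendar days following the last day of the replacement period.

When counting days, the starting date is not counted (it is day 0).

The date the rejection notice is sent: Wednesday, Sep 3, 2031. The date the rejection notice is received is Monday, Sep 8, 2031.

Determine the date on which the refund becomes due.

The last day of the replacement period: Sep 3, 2031 + 14 days = Sep 17, 2031.
Adding 14 calendar days to Sep 17, 2031 gives Oct 1, 2031, which is the date on which the refund becomes due.

Oct 1, 2031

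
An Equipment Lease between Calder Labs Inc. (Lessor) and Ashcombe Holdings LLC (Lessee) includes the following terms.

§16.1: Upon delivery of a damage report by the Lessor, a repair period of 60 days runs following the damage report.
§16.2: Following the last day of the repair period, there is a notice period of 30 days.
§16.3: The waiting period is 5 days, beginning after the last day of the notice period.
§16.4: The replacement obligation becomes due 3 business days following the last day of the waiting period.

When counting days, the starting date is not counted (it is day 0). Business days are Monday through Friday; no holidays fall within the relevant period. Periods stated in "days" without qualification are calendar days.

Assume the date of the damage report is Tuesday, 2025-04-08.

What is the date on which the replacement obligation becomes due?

2025-07-16

The last day of the repair period: 60 calendar days after 2025-04-08 is 2025-06-07.
The last day of the notice period: 2025-06-07 + 30 days = 2025-07-07.
The last day of the waiting period: 5 calendar days after 2025-07-07 is 2025-07-12.
The date on which the replacement obligation becomes due: 3 business days after Saturday, 2025-07-12, skipping weekends — Jul 14, Jul 15, Jul 16 — lands on Wednesday, 2025-07-16.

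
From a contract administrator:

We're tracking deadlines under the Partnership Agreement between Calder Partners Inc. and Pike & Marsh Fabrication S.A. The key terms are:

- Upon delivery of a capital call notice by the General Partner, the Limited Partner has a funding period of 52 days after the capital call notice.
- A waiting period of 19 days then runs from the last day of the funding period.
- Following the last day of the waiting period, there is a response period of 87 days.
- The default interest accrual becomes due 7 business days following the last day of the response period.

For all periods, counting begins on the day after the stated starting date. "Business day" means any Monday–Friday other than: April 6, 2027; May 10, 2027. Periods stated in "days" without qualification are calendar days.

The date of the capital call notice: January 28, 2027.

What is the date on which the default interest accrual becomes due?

July 14, 2027

The last day of the funding period: January 28, 2027 + 52 days = March 21, 2027.
The last day of the waiting period: 19 calendar days after March 21, 2027 is April 9, 2027.
The last day of the response period: 87 calendar days after April 9, 2027 is July 5, 2027.
The date on which the default interest accrual becomes due: 7 business days after Monday, July 5, 2027, skipping weekends — Jul 6, Jul 7, Jul 8, Jul 9, Jul 12, Jul 13, Jul 14 — lands on Wednesday, July 14, 2027.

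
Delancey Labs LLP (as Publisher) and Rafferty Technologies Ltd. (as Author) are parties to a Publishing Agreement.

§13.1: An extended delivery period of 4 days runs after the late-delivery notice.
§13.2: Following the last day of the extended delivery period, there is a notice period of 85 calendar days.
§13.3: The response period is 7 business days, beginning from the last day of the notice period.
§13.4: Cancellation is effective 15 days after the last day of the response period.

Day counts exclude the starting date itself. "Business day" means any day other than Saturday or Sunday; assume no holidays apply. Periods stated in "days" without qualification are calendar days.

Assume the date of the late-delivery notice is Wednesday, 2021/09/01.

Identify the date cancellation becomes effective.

2021/12/23

The last day of the extended delivery period: 4 calendar days after 2021/09/01 is 2021/09/05.
The last day of the notice period: 85 calendar days after 2021/09/05 is 2021/11/29.
From Monday, 2021/11/29, 7 business days (Nov 30, Dec 1, Dec 2, Dec 3, Dec 6, Dec 7, Dec 8, skipping weekends) brings us to Wednesday, 2021/12/08, which is the last day of the response period.
The date cancellation becomes effective: 2021/12/08 + 15 days = 2021/12/23.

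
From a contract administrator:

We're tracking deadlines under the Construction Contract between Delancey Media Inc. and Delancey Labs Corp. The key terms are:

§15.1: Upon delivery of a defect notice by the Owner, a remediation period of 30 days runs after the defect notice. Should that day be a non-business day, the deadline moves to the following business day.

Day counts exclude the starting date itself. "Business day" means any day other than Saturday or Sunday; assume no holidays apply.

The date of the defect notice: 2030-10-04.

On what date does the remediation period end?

2030-11-04

The last day of the remediation period: 2030-10-04 + 30 days = 2030-11-03. That falls on a Sunday, so it rolls to the next business day, Monday, 2030-11-04.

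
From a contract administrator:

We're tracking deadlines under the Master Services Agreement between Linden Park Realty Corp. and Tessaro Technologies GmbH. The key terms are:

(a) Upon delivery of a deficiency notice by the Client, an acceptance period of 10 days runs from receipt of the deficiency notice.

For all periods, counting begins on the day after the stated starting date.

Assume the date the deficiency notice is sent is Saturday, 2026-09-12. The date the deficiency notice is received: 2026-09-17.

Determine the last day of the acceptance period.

Adding 10 calendar days to 2026-09-17 gives 2026-09-27, which is the last day of the acceptance period.

2026-09-27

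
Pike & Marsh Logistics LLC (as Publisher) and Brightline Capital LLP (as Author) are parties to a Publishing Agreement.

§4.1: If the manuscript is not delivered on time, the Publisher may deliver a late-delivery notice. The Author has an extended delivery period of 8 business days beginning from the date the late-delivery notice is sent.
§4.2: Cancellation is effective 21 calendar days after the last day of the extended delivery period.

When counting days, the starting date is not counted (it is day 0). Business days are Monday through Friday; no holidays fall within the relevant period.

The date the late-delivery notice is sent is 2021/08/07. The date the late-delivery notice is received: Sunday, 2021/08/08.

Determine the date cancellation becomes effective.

From Saturday, 2021/08/07, 8 business days (Aug 9, Aug 10, Aug 11, Aug 12, Aug 13, Aug 16, Aug 17, Aug 18, skipping weekends) brings us to Wednesday, 2021/08/18, which is the last day of the extended delivery period.
Adding 21 calendar days to 2021/08/18 gives 2021/09/08, which is the date cancellation becomes effective.

2021/09/08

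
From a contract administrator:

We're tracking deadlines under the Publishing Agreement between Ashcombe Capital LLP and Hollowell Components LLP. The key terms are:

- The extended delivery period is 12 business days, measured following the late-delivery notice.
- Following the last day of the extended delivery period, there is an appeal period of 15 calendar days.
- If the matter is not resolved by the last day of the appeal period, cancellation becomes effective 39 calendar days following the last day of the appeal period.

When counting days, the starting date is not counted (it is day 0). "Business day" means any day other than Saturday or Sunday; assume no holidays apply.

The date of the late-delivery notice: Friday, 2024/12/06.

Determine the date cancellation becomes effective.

The last day of the extended delivery period: 12 business days after Friday, 2024/12/06, skipping weekends — Dec 9, Dec 10, Dec 11, Dec 12, …, Dec 20, Dec 23, Dec 24 — lands on Tuesday, 2024/12/24.
Adding 15 calendar days to 2024/12/24 gives 2025/01/08, which is the last day of the appeal period.
The date cancellation becomes effective: 39 calendar days after 2025/01/08 is 2025/02/16.

2025/02/16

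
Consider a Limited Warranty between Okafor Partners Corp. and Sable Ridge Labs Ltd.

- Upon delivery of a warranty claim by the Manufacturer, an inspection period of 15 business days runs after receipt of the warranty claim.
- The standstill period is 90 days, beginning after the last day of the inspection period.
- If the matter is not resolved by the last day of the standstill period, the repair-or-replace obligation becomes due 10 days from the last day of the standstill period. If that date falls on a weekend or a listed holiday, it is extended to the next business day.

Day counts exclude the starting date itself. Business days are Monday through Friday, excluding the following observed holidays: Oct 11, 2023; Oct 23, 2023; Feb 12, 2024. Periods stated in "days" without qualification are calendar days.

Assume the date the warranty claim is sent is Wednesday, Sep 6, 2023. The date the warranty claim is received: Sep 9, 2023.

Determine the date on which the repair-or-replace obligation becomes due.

The last day of the inspection period: counting 15 business days from Saturday, Sep 9, 2023 (Sep 11, Sep 12, Sep 13, Sep 14, …, Sep 27, Sep 28, Sep 29, skipping weekends) reaches Friday, Sep 29, 2023.
Adding 90 calendar days to Sep 29, 2023 gives Dec 28, 2023, which is the last day of the standstill period.
The date on which the repair-or-replace obligation becomes due: Dec 28, 2023 + 10 days = Jan 7, 2024. That falls on a Sunday, so it rolls to the next business day, Monday, Jan 8, 2024.

Jan 8, 2024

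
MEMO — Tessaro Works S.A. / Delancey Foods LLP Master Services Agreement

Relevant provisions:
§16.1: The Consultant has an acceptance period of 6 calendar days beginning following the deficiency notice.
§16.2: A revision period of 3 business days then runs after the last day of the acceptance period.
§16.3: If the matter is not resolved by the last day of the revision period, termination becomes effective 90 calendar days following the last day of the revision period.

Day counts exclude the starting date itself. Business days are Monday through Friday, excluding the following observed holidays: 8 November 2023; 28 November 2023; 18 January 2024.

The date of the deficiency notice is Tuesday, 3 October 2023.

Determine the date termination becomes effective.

10 January 2024

Adding 6 calendar days to 3 October 2023 gives 9 October 2023, which is the last day of the acceptance period.
The last day of the revision period: 3 business days after Monday, 9 October 2023, skipping weekends — Oct 10, Oct 11, Oct 12 — lands on Thursday, 12 October 2023.
Adding 90 calendar days to 12 October 2023 gives 10 January 2024, which is the date termination becomes effective.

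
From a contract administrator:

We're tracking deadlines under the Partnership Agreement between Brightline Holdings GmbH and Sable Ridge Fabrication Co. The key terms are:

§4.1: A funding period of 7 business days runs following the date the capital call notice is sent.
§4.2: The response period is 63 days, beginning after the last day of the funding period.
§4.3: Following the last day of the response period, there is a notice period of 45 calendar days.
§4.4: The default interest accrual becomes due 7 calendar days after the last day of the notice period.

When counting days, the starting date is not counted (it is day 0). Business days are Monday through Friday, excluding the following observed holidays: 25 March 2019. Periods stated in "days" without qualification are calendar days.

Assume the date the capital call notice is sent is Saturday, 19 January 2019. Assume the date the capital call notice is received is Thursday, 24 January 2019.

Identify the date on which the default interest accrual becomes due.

24 May 2019

The last day of the funding period: 7 business days after Saturday, 19 January 2019, skipping weekends — Jan 21, Jan 22, Jan 23, Jan 24, Jan 25, Jan 28, Jan 29 — lands on Tuesday, 29 January 2019.
The last day of the response period: 29 January 2019 + 63 days = 2 April 2019.
The last day of the notice period: 2 April 2019 + 45 days = 17 May 2019.
The date on which the default interest accrual becomes due: 7 calendar days after 17 May 2019 is 24 May 2019.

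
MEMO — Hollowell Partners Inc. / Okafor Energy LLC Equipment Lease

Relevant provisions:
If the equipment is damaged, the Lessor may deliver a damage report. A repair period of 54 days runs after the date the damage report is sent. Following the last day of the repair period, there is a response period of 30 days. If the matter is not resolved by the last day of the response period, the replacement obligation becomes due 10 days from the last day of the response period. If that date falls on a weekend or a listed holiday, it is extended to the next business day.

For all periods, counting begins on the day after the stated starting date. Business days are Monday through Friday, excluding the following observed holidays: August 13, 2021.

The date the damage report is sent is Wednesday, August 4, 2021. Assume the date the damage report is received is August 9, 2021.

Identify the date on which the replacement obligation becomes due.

November 8, 2021

Adding 54 calendar days to August 4, 2021 gives September 27, 2021, which is the last day of the repair period.
Adding 30 calendar days to September 27, 2021 gives October 27, 2021, which is the last day of the response period.
The date on which the replacement obligation becomes due: 10 calendar days after October 27, 2021 is November 6, 2021. That falls on a Saturday, so it rolls to the next business day, Monday, November 8, 2021.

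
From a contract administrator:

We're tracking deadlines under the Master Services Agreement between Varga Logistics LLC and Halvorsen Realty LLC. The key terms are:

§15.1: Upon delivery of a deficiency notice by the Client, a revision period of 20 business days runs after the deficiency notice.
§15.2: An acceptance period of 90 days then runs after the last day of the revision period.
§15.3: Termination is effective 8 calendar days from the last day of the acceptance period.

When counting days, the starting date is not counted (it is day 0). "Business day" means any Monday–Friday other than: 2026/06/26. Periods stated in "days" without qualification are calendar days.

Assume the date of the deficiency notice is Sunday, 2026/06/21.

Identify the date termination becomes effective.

2026/10/26

The last day of the revision period: 20 business days after Sunday, 2026/06/21, skipping weekends and the listed holiday on Jun 26 — Jun 22, Jun 23, Jun 24, Jun 25, …, Jul 16, Jul 17, Jul 20 — lands on Monday, 2026/07/20.
The last day of the acceptance period: 2026/07/20 + 90 days = 2026/10/18.
Adding 8 calendar days to 2026/10/18 gives 2026/10/26, which is the date termination becomes effective.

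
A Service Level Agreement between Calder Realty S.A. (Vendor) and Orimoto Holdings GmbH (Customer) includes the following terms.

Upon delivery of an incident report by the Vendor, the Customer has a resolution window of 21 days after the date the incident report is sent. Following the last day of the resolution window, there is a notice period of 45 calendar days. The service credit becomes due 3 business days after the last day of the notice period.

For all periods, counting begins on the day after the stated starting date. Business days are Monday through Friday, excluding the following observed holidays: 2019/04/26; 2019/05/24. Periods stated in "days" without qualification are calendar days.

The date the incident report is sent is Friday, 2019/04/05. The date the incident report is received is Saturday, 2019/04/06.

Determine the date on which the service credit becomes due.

The last day of the resolution window: 21 calendar days after 2019/04/05 is 2019/04/26.
The last day of the notice period: 2019/04/26 + 45 days = 2019/06/10.
From Monday, 2019/06/10, 3 business days (Jun 11, Jun 12, Jun 13, skipping weekends) brings us to Thursday, 2019/06/13, which is the date on which the service credit becomes due.

2019/06/13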